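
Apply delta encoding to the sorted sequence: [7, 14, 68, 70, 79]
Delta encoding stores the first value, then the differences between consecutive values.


First value: 7
Deltas:
  14 - 7 = 7
  68 - 14 = 54
  70 - 68 = 2
  79 - 70 = 9


Delta encoded: [7, 7, 54, 2, 9]


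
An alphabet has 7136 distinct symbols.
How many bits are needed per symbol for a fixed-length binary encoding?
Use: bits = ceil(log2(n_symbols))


log2(7136) = 12.8009
Bracket: 2^12 = 4096 < 7136 <= 2^13 = 8192
So ceil(log2(7136)) = 13

bits = ceil(log2(7136)) = ceil(12.8009) = 13 bits


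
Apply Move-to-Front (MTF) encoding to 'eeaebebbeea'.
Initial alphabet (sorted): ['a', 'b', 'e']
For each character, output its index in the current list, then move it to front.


MTF encoding:
'e': index 2 in ['a', 'b', 'e'] -> ['e', 'a', 'b']
'e': index 0 in ['e', 'a', 'b'] -> ['e', 'a', 'b']
'a': index 1 in ['e', 'a', 'b'] -> ['a', 'e', 'b']
'e': index 1 in ['a', 'e', 'b'] -> ['e', 'a', 'b']
'b': index 2 in ['e', 'a', 'b'] -> ['b', 'e', 'a']
'e': index 1 in ['b', 'e', 'a'] -> ['e', 'b', 'a']
'b': index 1 in ['e', 'b', 'a'] -> ['b', 'e', 'a']
'b': index 0 in ['b', 'e', 'a'] -> ['b', 'e', 'a']
'e': index 1 in ['b', 'e', 'a'] -> ['e', 'b', 'a']
'e': index 0 in ['e', 'b', 'a'] -> ['e', 'b', 'a']
'a': index 2 in ['e', 'b', 'a'] -> ['a', 'e', 'b']


Output: [2, 0, 1, 1, 2, 1, 1, 0, 1, 0, 2]


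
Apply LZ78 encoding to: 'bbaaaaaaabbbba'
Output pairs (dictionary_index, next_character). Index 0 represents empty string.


LZ78 encoding steps:
Dictionary: {0: ''}
Step 1: w='' (idx 0), next='b' -> output (0, 'b'), add 'b' as idx 1
Step 2: w='b' (idx 1), next='a' -> output (1, 'a'), add 'ba' as idx 2
Step 3: w='' (idx 0), next='a' -> output (0, 'a'), add 'a' as idx 3
Step 4: w='a' (idx 3), next='a' -> output (3, 'a'), add 'aa' as idx 4
Step 5: w='aa' (idx 4), next='a' -> output (4, 'a'), add 'aaa' as idx 5
Step 6: w='b' (idx 1), next='b' -> output (1, 'b'), add 'bb' as idx 6
Step 7: w='bb' (idx 6), next='a' -> output (6, 'a'), add 'bba' as idx 7


Encoded: [(0, 'b'), (1, 'a'), (0, 'a'), (3, 'a'), (4, 'a'), (1, 'b'), (6, 'a')]


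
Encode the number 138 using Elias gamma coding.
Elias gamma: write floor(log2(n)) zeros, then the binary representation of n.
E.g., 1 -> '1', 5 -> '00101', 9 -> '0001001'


num_bits = floor(log2(138)) + 1 = 8
leading_zeros = num_bits - 1 = 7
binary(138) = 10001010

Elias gamma(138) = '0000000' + '10001010' = 000000010001010 (15 bits)


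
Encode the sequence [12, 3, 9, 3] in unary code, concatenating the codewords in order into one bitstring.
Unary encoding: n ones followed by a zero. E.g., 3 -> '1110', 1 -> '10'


Encode each number as n ones followed by a terminating 0:
  12 -> 1111111111110 (13 bits)
  3 -> 1110 (4 bits)
  9 -> 1111111110 (10 bits)
  3 -> 1110 (4 bits)
Total length = 13 + 4 + 10 + 4 = 31 bits.

Unary([12, 3, 9, 3]) = 1111111111110111011111111101110 (31 bits)


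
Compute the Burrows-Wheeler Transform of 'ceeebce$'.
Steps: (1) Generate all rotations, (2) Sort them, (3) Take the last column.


Rotations (sorted):
  0: $ceeebce -> last char: e
  1: bce$ceee -> last char: e
  2: ce$ceeeb -> last char: b
  3: ceeebce$ -> last char: $
  4: e$ceeebc -> last char: c
  5: ebce$cee -> last char: e
  6: eebce$ce -> last char: e
  7: eeebce$c -> last char: c


BWT = eeb$ceec


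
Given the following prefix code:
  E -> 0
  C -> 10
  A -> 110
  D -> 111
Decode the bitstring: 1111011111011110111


Decoding step by step:
Bits 111 -> D
Bits 10 -> C
Bits 111 -> D
Bits 110 -> A
Bits 111 -> D
Bits 10 -> C
Bits 111 -> D


Decoded message: DCDADCD


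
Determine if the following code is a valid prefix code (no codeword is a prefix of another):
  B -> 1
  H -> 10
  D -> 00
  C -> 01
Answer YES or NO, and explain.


Checking each pair (does one codeword prefix another?):
  B='1' vs H='10': prefix -- VIOLATION

NO -- this is NOT a valid prefix code. B (1) is a prefix of H (10).


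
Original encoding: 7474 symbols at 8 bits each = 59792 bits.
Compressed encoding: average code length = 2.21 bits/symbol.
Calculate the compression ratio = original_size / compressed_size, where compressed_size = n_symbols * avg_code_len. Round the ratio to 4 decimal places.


original_size = n_symbols * orig_bits = 7474 * 8 = 59792 bits
compressed_size = n_symbols * avg_code_len = 7474 * 2.21 = 16517.54 bits
ratio = original_size / compressed_size = 59792 / 16517.54 = 3.6199

Compression ratio = 3.6199


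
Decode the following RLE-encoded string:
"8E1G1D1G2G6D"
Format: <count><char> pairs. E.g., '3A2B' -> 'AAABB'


Expanding each <count><char> pair:
  8E -> 'EEEEEEEE'
  1G -> 'G'
  1D -> 'D'
  1G -> 'G'
  2G -> 'GG'
  6D -> 'DDDDDD'

Decoded = EEEEEEEEGDGGGDDDDDD


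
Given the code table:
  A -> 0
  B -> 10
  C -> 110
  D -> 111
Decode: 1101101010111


Decoding:
110 -> C
110 -> C
10 -> B
10 -> B
111 -> D


Result: CCBBD


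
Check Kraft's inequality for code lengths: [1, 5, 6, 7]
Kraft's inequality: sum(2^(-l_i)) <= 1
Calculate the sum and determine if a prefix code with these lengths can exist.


Sum = 2^(-1) + 2^(-5) + 2^(-6) + 2^(-7)
    = 0.5 + 0.03125 + 0.015625 + 0.0078125
    = 71/128 = 0.5546875
Since 0.5546875 <= 1, Kraft's inequality IS satisfied.
A prefix code with these lengths CAN exist.

Kraft sum = 0.5546875. Satisfied.


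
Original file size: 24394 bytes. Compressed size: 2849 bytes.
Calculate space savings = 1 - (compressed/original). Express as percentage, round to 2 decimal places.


ratio = compressed/original = 2849/24394 = 0.116791
savings = 1 - ratio = 1 - 0.116791 = 0.883209
as a percentage: 0.883209 * 100 = 88.32%

Space savings = 1 - 2849/24394 = 88.32%


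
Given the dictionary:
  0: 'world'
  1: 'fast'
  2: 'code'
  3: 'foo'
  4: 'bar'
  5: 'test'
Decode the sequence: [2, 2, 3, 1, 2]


Look up each index in the dictionary:
  2 -> 'code'
  2 -> 'code'
  3 -> 'foo'
  1 -> 'fast'
  2 -> 'code'

Decoded: "code code foo fast code"


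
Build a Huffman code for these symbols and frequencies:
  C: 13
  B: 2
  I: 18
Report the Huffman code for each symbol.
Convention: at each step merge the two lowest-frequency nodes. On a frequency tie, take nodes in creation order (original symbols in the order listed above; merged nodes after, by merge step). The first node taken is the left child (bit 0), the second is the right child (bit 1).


Huffman tree construction:
Step 1: Merge B(2) + C(13) = 15
Step 2: Merge (B+C)(15) + I(18) = 33
Read each symbol's code off the tree from the root (left child = 0, right child = 1).

Codes:
  C: 01 (length 2)
  B: 00 (length 2)
  I: 1 (length 1)
Average code length: 48/33 = 1.4545 bits/symbol


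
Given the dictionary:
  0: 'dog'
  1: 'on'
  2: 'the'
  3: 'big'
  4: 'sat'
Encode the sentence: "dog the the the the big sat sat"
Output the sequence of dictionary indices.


Look up each word in the dictionary:
  'dog' -> 0
  'the' -> 2
  'the' -> 2
  'the' -> 2
  'the' -> 2
  'big' -> 3
  'sat' -> 4
  'sat' -> 4

Encoded: [0, 2, 2, 2, 2, 3, 4, 4]


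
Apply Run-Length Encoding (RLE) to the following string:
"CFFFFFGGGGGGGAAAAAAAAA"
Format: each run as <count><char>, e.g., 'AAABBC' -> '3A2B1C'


Scanning runs left to right:
  i=0: run of 'C' x 1 -> '1C'
  i=1: run of 'F' x 5 -> '5F'
  i=6: run of 'G' x 7 -> '7G'
  i=13: run of 'A' x 9 -> '9A'

RLE = 1C5F7G9A


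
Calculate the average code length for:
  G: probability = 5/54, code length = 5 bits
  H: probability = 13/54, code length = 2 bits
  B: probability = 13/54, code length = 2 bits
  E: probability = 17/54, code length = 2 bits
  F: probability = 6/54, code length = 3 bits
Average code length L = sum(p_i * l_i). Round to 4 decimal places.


Weighted contributions p_i * l_i:
  G: (5/54) * 5 = 25/54
  H: (13/54) * 2 = 26/54
  B: (13/54) * 2 = 26/54
  E: (17/54) * 2 = 34/54
  F: (6/54) * 3 = 18/54
Sum = (25 + 26 + 26 + 34 + 18)/54 = 129/54

L = 129/54 = 2.3889 bits/symbol


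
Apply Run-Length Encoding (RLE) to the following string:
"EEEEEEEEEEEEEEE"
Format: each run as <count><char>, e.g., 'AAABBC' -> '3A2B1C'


Scanning runs left to right:
  i=0: run of 'E' x 15 -> '15E'

RLE = 15E


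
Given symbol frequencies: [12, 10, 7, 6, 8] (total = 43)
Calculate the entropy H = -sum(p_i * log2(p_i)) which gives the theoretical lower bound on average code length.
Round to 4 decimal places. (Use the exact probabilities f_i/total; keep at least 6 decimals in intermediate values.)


Per-symbol terms -p_i * log2(p_i) with p_i = f_i/43:
  p = 12/43 = 0.279070: log2(p) = -1.841302, -p*log2(p) = 0.513852
  p = 10/43 = 0.232558: log2(p) = -2.104337, -p*log2(p) = 0.489381
  p = 7/43 = 0.162791: log2(p) = -2.618910, -p*log2(p) = 0.426334
  p = 6/43 = 0.139535: log2(p) = -2.841302, -p*log2(p) = 0.396461
  p = 8/43 = 0.186047: log2(p) = -2.426265, -p*log2(p) = 0.451398
H = 0.513852 + 0.489381 + 0.426334 + 0.396461 + 0.451398 = 2.277426

H = 2.2774 bits/symbol


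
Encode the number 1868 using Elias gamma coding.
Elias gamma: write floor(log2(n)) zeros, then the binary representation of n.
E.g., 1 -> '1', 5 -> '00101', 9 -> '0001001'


num_bits = floor(log2(1868)) + 1 = 11
leading_zeros = num_bits - 1 = 10
binary(1868) = 11101001100

Elias gamma(1868) = '0000000000' + '11101001100' = 000000000011101001100 (21 bits)


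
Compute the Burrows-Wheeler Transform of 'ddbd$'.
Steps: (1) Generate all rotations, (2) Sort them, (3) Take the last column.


Rotations (sorted):
  0: $ddbd -> last char: d
  1: bd$dd -> last char: d
  2: d$ddb -> last char: b
  3: dbd$d -> last char: d
  4: ddbd$ -> last char: $


BWT = ddbd$


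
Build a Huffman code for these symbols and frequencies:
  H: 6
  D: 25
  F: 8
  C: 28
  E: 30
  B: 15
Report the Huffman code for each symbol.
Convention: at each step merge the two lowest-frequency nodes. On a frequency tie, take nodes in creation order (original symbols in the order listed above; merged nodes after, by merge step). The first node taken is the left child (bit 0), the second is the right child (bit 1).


Huffman tree construction:
Step 1: Merge H(6) + F(8) = 14
Step 2: Merge (H+F)(14) + B(15) = 29
Step 3: Merge D(25) + C(28) = 53
Step 4: Merge ((H+F)+B)(29) + E(30) = 59
Step 5: Merge (D+C)(53) + (((H+F)+B)+E)(59) = 112
Read each symbol's code off the tree from the root (left child = 0, right child = 1).

Codes:
  H: 1000 (length 4)
  D: 00 (length 2)
  F: 1001 (length 4)
  C: 01 (length 2)
  E: 11 (length 2)
  B: 101 (length 3)
Average code length: 267/112 = 2.3839 bits/symbol


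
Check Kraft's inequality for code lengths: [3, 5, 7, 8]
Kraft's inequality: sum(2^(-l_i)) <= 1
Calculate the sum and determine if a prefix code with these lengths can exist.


Sum = 2^(-3) + 2^(-5) + 2^(-7) + 2^(-8)
    = 0.125 + 0.03125 + 0.0078125 + 0.00390625
    = 43/256 = 0.16796875
Since 0.16796875 <= 1, Kraft's inequality IS satisfied.
A prefix code with these lengths CAN exist.

Kraft sum = 0.16796875. Satisfied.


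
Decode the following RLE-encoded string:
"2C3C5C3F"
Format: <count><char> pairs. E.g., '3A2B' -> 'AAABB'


Expanding each <count><char> pair:
  2C -> 'CC'
  3C -> 'CCC'
  5C -> 'CCCCC'
  3F -> 'FFF'

Decoded = CCCCCCCCCCFFF


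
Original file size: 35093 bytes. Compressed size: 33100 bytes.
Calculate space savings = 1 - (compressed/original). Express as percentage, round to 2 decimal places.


ratio = compressed/original = 33100/35093 = 0.943208
savings = 1 - ratio = 1 - 0.943208 = 0.056792
as a percentage: 0.056792 * 100 = 5.68%

Space savings = 1 - 33100/35093 = 5.68%


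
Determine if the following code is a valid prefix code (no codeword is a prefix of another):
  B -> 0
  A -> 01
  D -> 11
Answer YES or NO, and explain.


Checking each pair (does one codeword prefix another?):
  B='0' vs A='01': prefix -- VIOLATION

NO -- this is NOT a valid prefix code. B (0) is a prefix of A (01).


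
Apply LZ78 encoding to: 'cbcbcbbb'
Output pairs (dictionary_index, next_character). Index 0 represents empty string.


LZ78 encoding steps:
Dictionary: {0: ''}
Step 1: w='' (idx 0), next='c' -> output (0, 'c'), add 'c' as idx 1
Step 2: w='' (idx 0), next='b' -> output (0, 'b'), add 'b' as idx 2
Step 3: w='c' (idx 1), next='b' -> output (1, 'b'), add 'cb' as idx 3
Step 4: w='cb' (idx 3), next='b' -> output (3, 'b'), add 'cbb' as idx 4
Step 5: w='b' (idx 2), end of input -> output (2, '')


Encoded: [(0, 'c'), (0, 'b'), (1, 'b'), (3, 'b'), (2, '')]


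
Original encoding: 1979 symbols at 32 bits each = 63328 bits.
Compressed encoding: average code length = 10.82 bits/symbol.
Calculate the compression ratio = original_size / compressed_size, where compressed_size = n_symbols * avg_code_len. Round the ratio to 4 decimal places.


original_size = n_symbols * orig_bits = 1979 * 32 = 63328 bits
compressed_size = n_symbols * avg_code_len = 1979 * 10.82 = 21412.78 bits
ratio = original_size / compressed_size = 63328 / 21412.78 = 2.9575

Compression ratio = 2.9575


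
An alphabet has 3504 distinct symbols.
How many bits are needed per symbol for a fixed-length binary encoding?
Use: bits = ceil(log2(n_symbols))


log2(3504) = 11.7748
Bracket: 2^11 = 2048 < 3504 <= 2^12 = 4096
So ceil(log2(3504)) = 12

bits = ceil(log2(3504)) = ceil(11.7748) = 12 bits


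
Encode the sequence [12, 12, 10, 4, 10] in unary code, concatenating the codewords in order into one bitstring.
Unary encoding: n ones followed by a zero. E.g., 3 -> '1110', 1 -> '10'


Encode each number as n ones followed by a terminating 0:
  12 -> 1111111111110 (13 bits)
  12 -> 1111111111110 (13 bits)
  10 -> 11111111110 (11 bits)
  4 -> 11110 (5 bits)
  10 -> 11111111110 (11 bits)
Total length = 13 + 13 + 11 + 5 + 11 = 53 bits.

Unary([12, 12, 10, 4, 10]) = 11111111111101111111111110111111111101111011111111110 (53 bits)


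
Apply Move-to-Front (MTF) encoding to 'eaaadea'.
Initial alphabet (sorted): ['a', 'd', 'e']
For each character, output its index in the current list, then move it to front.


MTF encoding:
'e': index 2 in ['a', 'd', 'e'] -> ['e', 'a', 'd']
'a': index 1 in ['e', 'a', 'd'] -> ['a', 'e', 'd']
'a': index 0 in ['a', 'e', 'd'] -> ['a', 'e', 'd']
'a': index 0 in ['a', 'e', 'd'] -> ['a', 'e', 'd']
'd': index 2 in ['a', 'e', 'd'] -> ['d', 'a', 'e']
'e': index 2 in ['d', 'a', 'e'] -> ['e', 'd', 'a']
'a': index 2 in ['e', 'd', 'a'] -> ['a', 'e', 'd']


Output: [2, 1, 0, 0, 2, 2, 2]


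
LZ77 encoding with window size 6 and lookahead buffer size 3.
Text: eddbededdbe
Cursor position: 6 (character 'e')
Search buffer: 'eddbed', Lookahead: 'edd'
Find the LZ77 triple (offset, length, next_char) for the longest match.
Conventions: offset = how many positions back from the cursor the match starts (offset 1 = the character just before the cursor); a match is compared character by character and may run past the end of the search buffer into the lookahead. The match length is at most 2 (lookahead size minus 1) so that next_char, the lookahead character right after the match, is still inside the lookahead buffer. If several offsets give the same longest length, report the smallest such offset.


Try each offset into the search buffer:
  offset=1 (pos 5, char 'd'): match length 0
  offset=2 (pos 4, char 'e'): match length 2
  offset=3 (pos 3, char 'b'): match length 0
  offset=4 (pos 2, char 'd'): match length 0
  offset=5 (pos 1, char 'd'): match length 0
  offset=6 (pos 0, char 'e'): match length 2
Longest match has length 2, found at offsets 2, 6; take the smallest, offset 2.
next_char = character at position 6 + 2 = 8 -> 'd'

Best match: offset=2, length=2 (matching 'ed' starting at position 4)
LZ77 triple: (2, 2, 'd')


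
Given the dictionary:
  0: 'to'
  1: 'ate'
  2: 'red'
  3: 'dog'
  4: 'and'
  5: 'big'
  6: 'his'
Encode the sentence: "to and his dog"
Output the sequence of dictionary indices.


Look up each word in the dictionary:
  'to' -> 0
  'and' -> 4
  'his' -> 6
  'dog' -> 3

Encoded: [0, 4, 6, 3]


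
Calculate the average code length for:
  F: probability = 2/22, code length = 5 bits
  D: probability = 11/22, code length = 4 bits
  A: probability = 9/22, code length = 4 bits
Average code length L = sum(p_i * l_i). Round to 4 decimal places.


Weighted contributions p_i * l_i:
  F: (2/22) * 5 = 10/22
  D: (11/22) * 4 = 44/22
  A: (9/22) * 4 = 36/22
Sum = (10 + 44 + 36)/22 = 90/22

L = 90/22 = 4.0909 bits/symbol


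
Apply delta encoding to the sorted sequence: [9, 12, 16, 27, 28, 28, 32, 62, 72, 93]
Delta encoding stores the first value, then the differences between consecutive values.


First value: 9
Deltas:
  12 - 9 = 3
  16 - 12 = 4
  27 - 16 = 11
  28 - 27 = 1
  28 - 28 = 0
  32 - 28 = 4
  62 - 32 = 30
  72 - 62 = 10
  93 - 72 = 21


Delta encoded: [9, 3, 4, 11, 1, 0, 4, 30, 10, 21]


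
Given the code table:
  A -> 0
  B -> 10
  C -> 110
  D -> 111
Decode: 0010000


Decoding:
0 -> A
0 -> A
10 -> B
0 -> A
0 -> A
0 -> A


Result: AABAAA


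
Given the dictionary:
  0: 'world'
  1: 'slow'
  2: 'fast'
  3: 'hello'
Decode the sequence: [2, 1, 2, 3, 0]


Look up each index in the dictionary:
  2 -> 'fast'
  1 -> 'slow'
  2 -> 'fast'
  3 -> 'hello'
  0 -> 'world'

Decoded: "fast slow fast hello world"


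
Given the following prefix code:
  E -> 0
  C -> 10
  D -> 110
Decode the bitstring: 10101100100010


Decoding step by step:
Bits 10 -> C
Bits 10 -> C
Bits 110 -> D
Bits 0 -> E
Bits 10 -> C
Bits 0 -> E
Bits 0 -> E
Bits 10 -> C


Decoded message: CCDECEEC


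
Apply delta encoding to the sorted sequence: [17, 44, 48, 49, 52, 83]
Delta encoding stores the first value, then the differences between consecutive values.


First value: 17
Deltas:
  44 - 17 = 27
  48 - 44 = 4
  49 - 48 = 1
  52 - 49 = 3
  83 - 52 = 31


Delta encoded: [17, 27, 4, 1, 3, 31]


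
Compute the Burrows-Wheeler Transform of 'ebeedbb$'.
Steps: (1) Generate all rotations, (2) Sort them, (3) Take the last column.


Rotations (sorted):
  0: $ebeedbb -> last char: b
  1: b$ebeedb -> last char: b
  2: bb$ebeed -> last char: d
  3: beedbb$e -> last char: e
  4: dbb$ebee -> last char: e
  5: ebeedbb$ -> last char: $
  6: edbb$ebe -> last char: e
  7: eedbb$eb -> last char: b


BWT = bbdee$eb


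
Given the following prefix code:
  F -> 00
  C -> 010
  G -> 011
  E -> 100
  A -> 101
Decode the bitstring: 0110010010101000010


Decoding step by step:
Bits 011 -> G
Bits 00 -> F
Bits 100 -> E
Bits 101 -> A
Bits 010 -> C
Bits 00 -> F
Bits 010 -> C


Decoded message: GFEACFC


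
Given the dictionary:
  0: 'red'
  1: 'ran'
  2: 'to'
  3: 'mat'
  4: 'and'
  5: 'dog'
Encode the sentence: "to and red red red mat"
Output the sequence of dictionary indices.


Look up each word in the dictionary:
  'to' -> 2
  'and' -> 4
  'red' -> 0
  'red' -> 0
  'red' -> 0
  'mat' -> 3

Encoded: [2, 4, 0, 0, 0, 3]


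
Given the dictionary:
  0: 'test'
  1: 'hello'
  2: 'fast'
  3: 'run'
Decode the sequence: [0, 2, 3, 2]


Look up each index in the dictionary:
  0 -> 'test'
  2 -> 'fast'
  3 -> 'run'
  2 -> 'fast'

Decoded: "test fast run fast"


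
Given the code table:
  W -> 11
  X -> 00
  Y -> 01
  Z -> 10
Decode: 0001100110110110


Decoding:
00 -> X
01 -> Y
10 -> Z
01 -> Y
10 -> Z
11 -> W
01 -> Y
10 -> Z


Result: XYZYZWYZ


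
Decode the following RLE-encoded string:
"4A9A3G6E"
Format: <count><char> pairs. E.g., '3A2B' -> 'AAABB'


Expanding each <count><char> pair:
  4A -> 'AAAA'
  9A -> 'AAAAAAAAA'
  3G -> 'GGG'
  6E -> 'EEEEEE'

Decoded = AAAAAAAAAAAAAGGGEEEEEE


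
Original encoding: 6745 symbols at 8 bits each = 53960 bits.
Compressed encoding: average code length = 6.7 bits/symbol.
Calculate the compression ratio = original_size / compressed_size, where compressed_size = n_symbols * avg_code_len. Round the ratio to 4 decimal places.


original_size = n_symbols * orig_bits = 6745 * 8 = 53960 bits
compressed_size = n_symbols * avg_code_len = 6745 * 6.7 = 45191.5 bits
ratio = original_size / compressed_size = 53960 / 45191.5 = 1.194

Compression ratio = 1.194


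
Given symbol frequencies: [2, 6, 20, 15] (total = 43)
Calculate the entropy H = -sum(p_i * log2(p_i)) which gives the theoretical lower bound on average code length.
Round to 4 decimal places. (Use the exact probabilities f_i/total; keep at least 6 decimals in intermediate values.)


Per-symbol terms -p_i * log2(p_i) with p_i = f_i/43:
  p = 2/43 = 0.046512: log2(p) = -4.426265, -p*log2(p) = 0.205873
  p = 6/43 = 0.139535: log2(p) = -2.841302, -p*log2(p) = 0.396461
  p = 20/43 = 0.465116: log2(p) = -1.104337, -p*log2(p) = 0.513645
  p = 15/43 = 0.348837: log2(p) = -1.519374, -p*log2(p) = 0.530014
H = 0.205873 + 0.396461 + 0.513645 + 0.530014 = 1.645993

H = 1.646 bits/symbol


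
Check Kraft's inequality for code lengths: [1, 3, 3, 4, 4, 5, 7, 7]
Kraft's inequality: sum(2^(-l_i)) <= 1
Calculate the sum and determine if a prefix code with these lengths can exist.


Sum = 2^(-1) + 2^(-3) + 2^(-3) + 2^(-4) + 2^(-4) + 2^(-5) + 2^(-7) + 2^(-7)
    = 0.5 + 0.125 + 0.125 + 0.0625 + 0.0625 + 0.03125 + 0.0078125 + 0.0078125
    = 118/128 = 0.921875
Since 0.921875 <= 1, Kraft's inequality IS satisfied.
A prefix code with these lengths CAN exist.

Kraft sum = 0.921875. Satisfied.


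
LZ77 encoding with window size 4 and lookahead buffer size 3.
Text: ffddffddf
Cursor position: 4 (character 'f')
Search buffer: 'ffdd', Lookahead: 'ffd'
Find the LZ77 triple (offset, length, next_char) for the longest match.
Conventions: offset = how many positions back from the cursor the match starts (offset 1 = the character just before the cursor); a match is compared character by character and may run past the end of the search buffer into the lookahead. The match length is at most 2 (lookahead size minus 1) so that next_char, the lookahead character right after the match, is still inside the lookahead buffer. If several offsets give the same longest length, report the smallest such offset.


Try each offset into the search buffer:
  offset=1 (pos 3, char 'd'): match length 0
  offset=2 (pos 2, char 'd'): match length 0
  offset=3 (pos 1, char 'f'): match length 1
  offset=4 (pos 0, char 'f'): match length 2
Longest match has length 2 at offset 4.
next_char = character at position 4 + 2 = 6 -> 'd'

Best match: offset=4, length=2 (matching 'ff' starting at position 0)
LZ77 triple: (4, 2, 'd')


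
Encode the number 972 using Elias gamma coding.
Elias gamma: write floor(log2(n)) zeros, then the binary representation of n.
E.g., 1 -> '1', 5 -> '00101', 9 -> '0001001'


num_bits = floor(log2(972)) + 1 = 10
leading_zeros = num_bits - 1 = 9
binary(972) = 1111001100

Elias gamma(972) = '000000000' + '1111001100' = 0000000001111001100 (19 bits)


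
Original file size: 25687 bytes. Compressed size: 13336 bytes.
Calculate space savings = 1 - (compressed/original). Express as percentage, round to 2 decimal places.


ratio = compressed/original = 13336/25687 = 0.519173
savings = 1 - ratio = 1 - 0.519173 = 0.480827
as a percentage: 0.480827 * 100 = 48.08%

Space savings = 1 - 13336/25687 = 48.08%


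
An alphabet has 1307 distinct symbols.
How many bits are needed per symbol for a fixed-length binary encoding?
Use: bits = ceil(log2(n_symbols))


log2(1307) = 10.352
Bracket: 2^10 = 1024 < 1307 <= 2^11 = 2048
So ceil(log2(1307)) = 11

bits = ceil(log2(1307)) = ceil(10.352) = 11 bits


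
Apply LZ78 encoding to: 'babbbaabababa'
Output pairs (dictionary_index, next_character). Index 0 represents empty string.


LZ78 encoding steps:
Dictionary: {0: ''}
Step 1: w='' (idx 0), next='b' -> output (0, 'b'), add 'b' as idx 1
Step 2: w='' (idx 0), next='a' -> output (0, 'a'), add 'a' as idx 2
Step 3: w='b' (idx 1), next='b' -> output (1, 'b'), add 'bb' as idx 3
Step 4: w='b' (idx 1), next='a' -> output (1, 'a'), add 'ba' as idx 4
Step 5: w='a' (idx 2), next='b' -> output (2, 'b'), add 'ab' as idx 5
Step 6: w='ab' (idx 5), next='a' -> output (5, 'a'), add 'aba' as idx 6
Step 7: w='ba' (idx 4), end of input -> output (4, '')


Encoded: [(0, 'b'), (0, 'a'), (1, 'b'), (1, 'a'), (2, 'b'), (5, 'a'), (4, '')]


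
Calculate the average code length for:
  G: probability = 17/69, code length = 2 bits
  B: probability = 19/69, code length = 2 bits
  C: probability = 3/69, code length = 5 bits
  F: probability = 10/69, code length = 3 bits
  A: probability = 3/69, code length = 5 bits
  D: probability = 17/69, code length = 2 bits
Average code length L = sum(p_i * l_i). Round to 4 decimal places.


Weighted contributions p_i * l_i:
  G: (17/69) * 2 = 34/69
  B: (19/69) * 2 = 38/69
  C: (3/69) * 5 = 15/69
  F: (10/69) * 3 = 30/69
  A: (3/69) * 5 = 15/69
  D: (17/69) * 2 = 34/69
Sum = (34 + 38 + 15 + 30 + 15 + 34)/69 = 166/69

L = 166/69 = 2.4058 bits/symbol


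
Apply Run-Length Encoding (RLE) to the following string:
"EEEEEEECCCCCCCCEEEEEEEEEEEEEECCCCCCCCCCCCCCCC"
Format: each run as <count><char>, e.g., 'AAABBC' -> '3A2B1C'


Scanning runs left to right:
  i=0: run of 'E' x 7 -> '7E'
  i=7: run of 'C' x 8 -> '8C'
  i=15: run of 'E' x 14 -> '14E'
  i=29: run of 'C' x 16 -> '16C'

RLE = 7E8C14E16C


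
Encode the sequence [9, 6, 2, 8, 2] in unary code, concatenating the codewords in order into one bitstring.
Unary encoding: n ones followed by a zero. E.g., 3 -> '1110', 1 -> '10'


Encode each number as n ones followed by a terminating 0:
  9 -> 1111111110 (10 bits)
  6 -> 1111110 (7 bits)
  2 -> 110 (3 bits)
  8 -> 111111110 (9 bits)
  2 -> 110 (3 bits)
Total length = 10 + 7 + 3 + 9 + 3 = 32 bits.

Unary([9, 6, 2, 8, 2]) = 11111111101111110110111111110110 (32 bits)


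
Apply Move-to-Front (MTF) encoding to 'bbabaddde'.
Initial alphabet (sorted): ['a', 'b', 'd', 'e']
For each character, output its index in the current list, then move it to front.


MTF encoding:
'b': index 1 in ['a', 'b', 'd', 'e'] -> ['b', 'a', 'd', 'e']
'b': index 0 in ['b', 'a', 'd', 'e'] -> ['b', 'a', 'd', 'e']
'a': index 1 in ['b', 'a', 'd', 'e'] -> ['a', 'b', 'd', 'e']
'b': index 1 in ['a', 'b', 'd', 'e'] -> ['b', 'a', 'd', 'e']
'a': index 1 in ['b', 'a', 'd', 'e'] -> ['a', 'b', 'd', 'e']
'd': index 2 in ['a', 'b', 'd', 'e'] -> ['d', 'a', 'b', 'e']
'd': index 0 in ['d', 'a', 'b', 'e'] -> ['d', 'a', 'b', 'e']
'd': index 0 in ['d', 'a', 'b', 'e'] -> ['d', 'a', 'b', 'e']
'e': index 3 in ['d', 'a', 'b', 'e'] -> ['e', 'd', 'a', 'b']


Output: [1, 0, 1, 1, 1, 2, 0, 0, 3]


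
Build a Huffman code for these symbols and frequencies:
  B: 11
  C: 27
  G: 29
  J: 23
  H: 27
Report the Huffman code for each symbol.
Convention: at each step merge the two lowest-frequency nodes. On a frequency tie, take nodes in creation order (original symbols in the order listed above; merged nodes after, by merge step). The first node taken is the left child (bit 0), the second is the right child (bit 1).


Huffman tree construction:
Step 1: Merge B(11) + J(23) = 34
Step 2: Merge C(27) + H(27) = 54
Step 3: Merge G(29) + (B+J)(34) = 63
Step 4: Merge (C+H)(54) + (G+(B+J))(63) = 117
Read each symbol's code off the tree from the root (left child = 0, right child = 1).

Codes:
  B: 110 (length 3)
  C: 00 (length 2)
  G: 10 (length 2)
  J: 111 (length 3)
  H: 01 (length 2)
Average code length: 268/117 = 2.2906 bits/symbol


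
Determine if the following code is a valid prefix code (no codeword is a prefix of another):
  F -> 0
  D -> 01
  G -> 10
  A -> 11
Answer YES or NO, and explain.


Checking each pair (does one codeword prefix another?):
  F='0' vs D='01': prefix -- VIOLATION

NO -- this is NOT a valid prefix code. F (0) is a prefix of D (01).


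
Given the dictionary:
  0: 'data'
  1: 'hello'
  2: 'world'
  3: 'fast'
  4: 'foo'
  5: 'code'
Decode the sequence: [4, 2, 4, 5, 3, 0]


Look up each index in the dictionary:
  4 -> 'foo'
  2 -> 'world'
  4 -> 'foo'
  5 -> 'code'
  3 -> 'fast'
  0 -> 'data'

Decoded: "foo world foo code fast data"


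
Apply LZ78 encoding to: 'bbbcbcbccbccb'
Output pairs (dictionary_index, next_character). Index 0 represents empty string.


LZ78 encoding steps:
Dictionary: {0: ''}
Step 1: w='' (idx 0), next='b' -> output (0, 'b'), add 'b' as idx 1
Step 2: w='b' (idx 1), next='b' -> output (1, 'b'), add 'bb' as idx 2
Step 3: w='' (idx 0), next='c' -> output (0, 'c'), add 'c' as idx 3
Step 4: w='b' (idx 1), next='c' -> output (1, 'c'), add 'bc' as idx 4
Step 5: w='bc' (idx 4), next='c' -> output (4, 'c'), add 'bcc' as idx 5
Step 6: w='bcc' (idx 5), next='b' -> output (5, 'b'), add 'bccb' as idx 6


Encoded: [(0, 'b'), (1, 'b'), (0, 'c'), (1, 'c'), (4, 'c'), (5, 'b')]


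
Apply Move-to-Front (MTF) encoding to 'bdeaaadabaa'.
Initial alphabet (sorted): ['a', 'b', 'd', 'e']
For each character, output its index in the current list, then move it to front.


MTF encoding:
'b': index 1 in ['a', 'b', 'd', 'e'] -> ['b', 'a', 'd', 'e']
'd': index 2 in ['b', 'a', 'd', 'e'] -> ['d', 'b', 'a', 'e']
'e': index 3 in ['d', 'b', 'a', 'e'] -> ['e', 'd', 'b', 'a']
'a': index 3 in ['e', 'd', 'b', 'a'] -> ['a', 'e', 'd', 'b']
'a': index 0 in ['a', 'e', 'd', 'b'] -> ['a', 'e', 'd', 'b']
'a': index 0 in ['a', 'e', 'd', 'b'] -> ['a', 'e', 'd', 'b']
'd': index 2 in ['a', 'e', 'd', 'b'] -> ['d', 'a', 'e', 'b']
'a': index 1 in ['d', 'a', 'e', 'b'] -> ['a', 'd', 'e', 'b']
'b': index 3 in ['a', 'd', 'e', 'b'] -> ['b', 'a', 'd', 'e']
'a': index 1 in ['b', 'a', 'd', 'e'] -> ['a', 'b', 'd', 'e']
'a': index 0 in ['a', 'b', 'd', 'e'] -> ['a', 'b', 'd', 'e']


Output: [1, 2, 3, 3, 0, 0, 2, 1, 3, 1, 0]


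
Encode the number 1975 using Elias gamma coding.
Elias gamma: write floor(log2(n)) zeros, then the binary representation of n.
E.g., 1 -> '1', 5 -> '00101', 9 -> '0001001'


num_bits = floor(log2(1975)) + 1 = 11
leading_zeros = num_bits - 1 = 10
binary(1975) = 11110110111

Elias gamma(1975) = '0000000000' + '11110110111' = 000000000011110110111 (21 bits)


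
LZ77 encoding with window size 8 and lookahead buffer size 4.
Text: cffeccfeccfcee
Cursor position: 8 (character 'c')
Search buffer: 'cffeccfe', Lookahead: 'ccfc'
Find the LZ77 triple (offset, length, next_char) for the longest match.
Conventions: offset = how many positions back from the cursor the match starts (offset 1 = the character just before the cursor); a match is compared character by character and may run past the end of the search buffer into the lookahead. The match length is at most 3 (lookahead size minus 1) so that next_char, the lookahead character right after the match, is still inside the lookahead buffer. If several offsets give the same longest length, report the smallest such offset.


Try each offset into the search buffer:
  offset=1 (pos 7, char 'e'): match length 0
  offset=2 (pos 6, char 'f'): match length 0
  offset=3 (pos 5, char 'c'): match length 1
  offset=4 (pos 4, char 'c'): match length 3
  offset=5 (pos 3, char 'e'): match length 0
  offset=6 (pos 2, char 'f'): match length 0
  offset=7 (pos 1, char 'f'): match length 0
  offset=8 (pos 0, char 'c'): match length 1
Longest match has length 3 at offset 4.
next_char = character at position 8 + 3 = 11 -> 'c'

Best match: offset=4, length=3 (matching 'ccf' starting at position 4)
LZ77 triple: (4, 3, 'c')


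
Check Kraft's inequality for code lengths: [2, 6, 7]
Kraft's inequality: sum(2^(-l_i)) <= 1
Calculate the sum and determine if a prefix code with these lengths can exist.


Sum = 2^(-2) + 2^(-6) + 2^(-7)
    = 0.25 + 0.015625 + 0.0078125
    = 35/128 = 0.2734375
Since 0.2734375 <= 1, Kraft's inequality IS satisfied.
A prefix code with these lengths CAN exist.

Kraft sum = 0.2734375. Satisfied.


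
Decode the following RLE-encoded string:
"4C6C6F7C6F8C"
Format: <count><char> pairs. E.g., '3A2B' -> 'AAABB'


Expanding each <count><char> pair:
  4C -> 'CCCC'
  6C -> 'CCCCCC'
  6F -> 'FFFFFF'
  7C -> 'CCCCCCC'
  6F -> 'FFFFFF'
  8C -> 'CCCCCCCC'

Decoded = CCCCCCCCCCFFFFFFCCCCCCCFFFFFFCCCCCCCC


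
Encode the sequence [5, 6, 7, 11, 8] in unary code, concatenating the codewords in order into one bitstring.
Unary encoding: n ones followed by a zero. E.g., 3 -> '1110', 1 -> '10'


Encode each number as n ones followed by a terminating 0:
  5 -> 111110 (6 bits)
  6 -> 1111110 (7 bits)
  7 -> 11111110 (8 bits)
  11 -> 111111111110 (12 bits)
  8 -> 111111110 (9 bits)
Total length = 6 + 7 + 8 + 12 + 9 = 42 bits.

Unary([5, 6, 7, 11, 8]) = 111110111111011111110111111111110111111110 (42 bits)


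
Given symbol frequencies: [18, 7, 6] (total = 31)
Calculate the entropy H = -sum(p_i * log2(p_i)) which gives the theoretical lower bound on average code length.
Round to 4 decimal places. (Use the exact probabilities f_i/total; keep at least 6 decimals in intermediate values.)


Per-symbol terms -p_i * log2(p_i) with p_i = f_i/31:
  p = 18/31 = 0.580645: log2(p) = -0.784271, -p*log2(p) = 0.455383
  p = 7/31 = 0.225806: log2(p) = -2.146841, -p*log2(p) = 0.484771
  p = 6/31 = 0.193548: log2(p) = -2.369234, -p*log2(p) = 0.458561
H = 0.455383 + 0.484771 + 0.458561 = 1.398715

H = 1.3987 bits/symbol


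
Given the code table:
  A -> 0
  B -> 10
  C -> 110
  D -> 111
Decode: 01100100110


Decoding:
0 -> A
110 -> C
0 -> A
10 -> B
0 -> A
110 -> C


Result: ACABAC


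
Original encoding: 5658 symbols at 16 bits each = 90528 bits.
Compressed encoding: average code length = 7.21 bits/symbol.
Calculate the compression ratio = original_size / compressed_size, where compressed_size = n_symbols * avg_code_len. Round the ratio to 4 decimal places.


original_size = n_symbols * orig_bits = 5658 * 16 = 90528 bits
compressed_size = n_symbols * avg_code_len = 5658 * 7.21 = 40794.18 bits
ratio = original_size / compressed_size = 90528 / 40794.18 = 2.2191

Compression ratio = 2.2191


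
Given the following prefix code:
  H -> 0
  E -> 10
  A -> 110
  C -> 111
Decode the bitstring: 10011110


Decoding step by step:
Bits 10 -> E
Bits 0 -> H
Bits 111 -> C
Bits 10 -> E


Decoded message: EHCE


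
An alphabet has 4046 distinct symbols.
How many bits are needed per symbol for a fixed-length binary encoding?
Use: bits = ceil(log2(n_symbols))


log2(4046) = 11.9823
Bracket: 2^11 = 2048 < 4046 <= 2^12 = 4096
So ceil(log2(4046)) = 12

bits = ceil(log2(4046)) = ceil(11.9823) = 12 bits


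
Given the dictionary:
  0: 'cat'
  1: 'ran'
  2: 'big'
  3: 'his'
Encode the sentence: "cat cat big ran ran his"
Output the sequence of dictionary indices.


Look up each word in the dictionary:
  'cat' -> 0
  'cat' -> 0
  'big' -> 2
  'ran' -> 1
  'ran' -> 1
  'his' -> 3

Encoded: [0, 0, 2, 1, 1, 3]


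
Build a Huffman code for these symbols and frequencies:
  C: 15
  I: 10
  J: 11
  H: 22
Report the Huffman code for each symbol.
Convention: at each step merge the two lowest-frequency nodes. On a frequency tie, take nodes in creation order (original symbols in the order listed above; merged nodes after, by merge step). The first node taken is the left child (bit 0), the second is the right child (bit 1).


Huffman tree construction:
Step 1: Merge I(10) + J(11) = 21
Step 2: Merge C(15) + (I+J)(21) = 36
Step 3: Merge H(22) + (C+(I+J))(36) = 58
Read each symbol's code off the tree from the root (left child = 0, right child = 1).

Codes:
  C: 10 (length 2)
  I: 110 (length 3)
  J: 111 (length 3)
  H: 0 (length 1)
Average code length: 115/58 = 1.9828 bits/symbol


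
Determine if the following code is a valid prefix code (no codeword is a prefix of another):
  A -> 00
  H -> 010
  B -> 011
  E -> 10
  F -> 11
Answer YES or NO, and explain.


Checking each pair (does one codeword prefix another?):
  A='00' vs H='010': no prefix
  A='00' vs B='011': no prefix
  A='00' vs E='10': no prefix
  A='00' vs F='11': no prefix
  H='010' vs A='00': no prefix
  H='010' vs B='011': no prefix
  H='010' vs E='10': no prefix
  H='010' vs F='11': no prefix
  B='011' vs A='00': no prefix
  B='011' vs H='010': no prefix
  B='011' vs E='10': no prefix
  B='011' vs F='11': no prefix
  E='10' vs A='00': no prefix
  E='10' vs H='010': no prefix
  E='10' vs B='011': no prefix
  E='10' vs F='11': no prefix
  F='11' vs A='00': no prefix
  F='11' vs H='010': no prefix
  F='11' vs B='011': no prefix
  F='11' vs E='10': no prefix
No violation found over all pairs.

YES -- this is a valid prefix code. No codeword is a prefix of any other codeword.


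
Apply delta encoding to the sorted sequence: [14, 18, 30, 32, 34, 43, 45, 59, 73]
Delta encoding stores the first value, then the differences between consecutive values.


First value: 14
Deltas:
  18 - 14 = 4
  30 - 18 = 12
  32 - 30 = 2
  34 - 32 = 2
  43 - 34 = 9
  45 - 43 = 2
  59 - 45 = 14
  73 - 59 = 14


Delta encoded: [14, 4, 12, 2, 2, 9, 2, 14, 14]


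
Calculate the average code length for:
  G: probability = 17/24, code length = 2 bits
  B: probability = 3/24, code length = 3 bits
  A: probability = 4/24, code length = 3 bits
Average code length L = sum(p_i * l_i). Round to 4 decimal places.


Weighted contributions p_i * l_i:
  G: (17/24) * 2 = 34/24
  B: (3/24) * 3 = 9/24
  A: (4/24) * 3 = 12/24
Sum = (34 + 9 + 12)/24 = 55/24

L = 55/24 = 2.2917 bits/symbol


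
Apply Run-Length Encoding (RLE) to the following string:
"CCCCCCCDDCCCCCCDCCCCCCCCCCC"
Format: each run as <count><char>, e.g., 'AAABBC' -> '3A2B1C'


Scanning runs left to right:
  i=0: run of 'C' x 7 -> '7C'
  i=7: run of 'D' x 2 -> '2D'
  i=9: run of 'C' x 6 -> '6C'
  i=15: run of 'D' x 1 -> '1D'
  i=16: run of 'C' x 11 -> '11C'

RLE = 7C2D6C1D11C


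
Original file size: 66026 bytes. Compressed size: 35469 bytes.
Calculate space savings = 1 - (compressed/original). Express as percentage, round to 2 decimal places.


ratio = compressed/original = 35469/66026 = 0.537197
savings = 1 - ratio = 1 - 0.537197 = 0.462803
as a percentage: 0.462803 * 100 = 46.28%

Space savings = 1 - 35469/66026 = 46.28%


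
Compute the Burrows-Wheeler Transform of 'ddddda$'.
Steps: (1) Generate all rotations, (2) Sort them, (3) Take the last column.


Rotations (sorted):
  0: $ddddda -> last char: a
  1: a$ddddd -> last char: d
  2: da$dddd -> last char: d
  3: dda$ddd -> last char: d
  4: ddda$dd -> last char: d
  5: dddda$d -> last char: d
  6: ddddda$ -> last char: $


BWT = addddd$


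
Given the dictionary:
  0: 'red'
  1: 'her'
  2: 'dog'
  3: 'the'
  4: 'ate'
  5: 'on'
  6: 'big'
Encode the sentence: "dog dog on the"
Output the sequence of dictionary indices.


Look up each word in the dictionary:
  'dog' -> 2
  'dog' -> 2
  'on' -> 5
  'the' -> 3

Encoded: [2, 2, 5, 3]


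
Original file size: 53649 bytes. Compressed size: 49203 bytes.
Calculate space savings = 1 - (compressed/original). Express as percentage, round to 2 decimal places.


ratio = compressed/original = 49203/53649 = 0.917128
savings = 1 - ratio = 1 - 0.917128 = 0.082872
as a percentage: 0.082872 * 100 = 8.29%

Space savings = 1 - 49203/53649 = 8.29%


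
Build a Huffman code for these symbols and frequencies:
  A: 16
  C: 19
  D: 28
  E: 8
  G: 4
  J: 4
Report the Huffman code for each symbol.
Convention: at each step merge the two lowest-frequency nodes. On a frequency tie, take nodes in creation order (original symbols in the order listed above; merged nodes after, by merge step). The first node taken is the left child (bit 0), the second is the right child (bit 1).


Huffman tree construction:
Step 1: Merge G(4) + J(4) = 8
Step 2: Merge E(8) + (G+J)(8) = 16
Step 3: Merge A(16) + (E+(G+J))(16) = 32
Step 4: Merge C(19) + D(28) = 47
Step 5: Merge (A+(E+(G+J)))(32) + (C+D)(47) = 79
Read each symbol's code off the tree from the root (left child = 0, right child = 1).

Codes:
  A: 00 (length 2)
  C: 10 (length 2)
  D: 11 (length 2)
  E: 010 (length 3)
  G: 0110 (length 4)
  J: 0111 (length 4)
Average code length: 182/79 = 2.3038 bits/symbol


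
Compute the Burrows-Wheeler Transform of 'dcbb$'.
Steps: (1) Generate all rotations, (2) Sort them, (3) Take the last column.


Rotations (sorted):
  0: $dcbb -> last char: b
  1: b$dcb -> last char: b
  2: bb$dc -> last char: c
  3: cbb$d -> last char: d
  4: dcbb$ -> last char: $


BWT = bbcd$


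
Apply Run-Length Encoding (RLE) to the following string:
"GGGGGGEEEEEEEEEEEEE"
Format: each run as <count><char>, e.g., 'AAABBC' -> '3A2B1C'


Scanning runs left to right:
  i=0: run of 'G' x 6 -> '6G'
  i=6: run of 'E' x 13 -> '13E'

RLE = 6G13E
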